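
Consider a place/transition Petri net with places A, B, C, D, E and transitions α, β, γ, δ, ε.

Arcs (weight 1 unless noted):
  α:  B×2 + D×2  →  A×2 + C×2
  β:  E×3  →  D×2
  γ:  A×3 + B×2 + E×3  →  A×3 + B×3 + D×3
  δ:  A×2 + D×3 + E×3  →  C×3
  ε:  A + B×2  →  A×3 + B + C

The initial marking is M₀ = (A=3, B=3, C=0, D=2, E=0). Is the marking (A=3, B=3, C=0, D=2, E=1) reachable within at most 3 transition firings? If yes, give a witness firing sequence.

depth 0: 1 marking
depth 1: 3 markings reached so far
depth 2: 5 markings reached so far
depth 3: 5 markings reached so far
(frontier empty at depth 3; search complete)
target is not among the 5 markings reachable within 3 steps

NO — not reachable within 3 firings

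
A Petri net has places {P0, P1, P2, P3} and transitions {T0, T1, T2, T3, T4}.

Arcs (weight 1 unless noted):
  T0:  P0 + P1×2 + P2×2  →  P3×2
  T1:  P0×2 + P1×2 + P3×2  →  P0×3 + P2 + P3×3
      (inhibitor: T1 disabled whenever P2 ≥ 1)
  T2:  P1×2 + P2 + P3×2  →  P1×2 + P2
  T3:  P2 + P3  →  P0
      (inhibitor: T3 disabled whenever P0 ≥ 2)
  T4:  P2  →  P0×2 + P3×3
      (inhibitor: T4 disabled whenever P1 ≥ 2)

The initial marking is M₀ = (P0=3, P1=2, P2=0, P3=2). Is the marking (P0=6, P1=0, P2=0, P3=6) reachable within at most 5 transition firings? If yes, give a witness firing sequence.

step 1: fire T1:  (P0=3, P1=2, P2=0, P3=2) → (P0=4, P1=0, P2=1, P3=3)
step 2: fire T4:  (P0=4, P1=0, P2=1, P3=3) → (P0=6, P1=0, P2=0, P3=6)

YES — reachable via ⟨T1, T4⟩ (2 firings)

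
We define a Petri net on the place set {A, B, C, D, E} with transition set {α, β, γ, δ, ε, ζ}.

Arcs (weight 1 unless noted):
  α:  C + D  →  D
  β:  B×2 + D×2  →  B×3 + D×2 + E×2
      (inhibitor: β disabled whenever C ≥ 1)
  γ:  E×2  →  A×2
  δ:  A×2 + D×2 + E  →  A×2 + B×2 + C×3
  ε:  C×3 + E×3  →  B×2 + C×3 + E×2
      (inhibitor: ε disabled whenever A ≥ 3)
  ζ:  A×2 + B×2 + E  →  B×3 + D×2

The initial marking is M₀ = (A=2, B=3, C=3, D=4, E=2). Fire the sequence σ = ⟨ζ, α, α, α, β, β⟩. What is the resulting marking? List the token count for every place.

step 1: fire ζ:  (A=2, B=3, C=3, D=4, E=2) → (A=0, B=4, C=3, D=6, E=1)
step 2: fire α:  (A=0, B=4, C=3, D=6, E=1) → (A=0, B=4, C=2, D=6, E=1)
step 3: fire α:  (A=0, B=4, C=2, D=6, E=1) → (A=0, B=4, C=1, D=6, E=1)
step 4: fire α:  (A=0, B=4, C=1, D=6, E=1) → (A=0, B=4, C=0, D=6, E=1)
step 5: fire β:  (A=0, B=4, C=0, D=6, E=1) → (A=0, B=5, C=0, D=6, E=3)
step 6: fire β:  (A=0, B=5, C=0, D=6, E=3) → (A=0, B=6, C=0, D=6, E=5)

(A=0, B=6, C=0, D=6, E=5)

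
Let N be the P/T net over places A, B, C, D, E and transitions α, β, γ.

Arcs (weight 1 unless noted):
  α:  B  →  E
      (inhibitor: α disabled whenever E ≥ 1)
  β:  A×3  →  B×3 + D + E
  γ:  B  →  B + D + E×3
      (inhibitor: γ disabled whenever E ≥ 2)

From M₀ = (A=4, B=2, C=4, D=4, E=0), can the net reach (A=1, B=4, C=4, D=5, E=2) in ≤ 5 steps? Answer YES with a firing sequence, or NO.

step 1: fire α:  (A=4, B=2, C=4, D=4, E=0) → (A=4, B=1, C=4, D=4, E=1)
step 2: fire β:  (A=4, B=1, C=4, D=4, E=1) → (A=1, B=4, C=4, D=5, E=2)

YES — reachable via ⟨α, β⟩ (2 firings)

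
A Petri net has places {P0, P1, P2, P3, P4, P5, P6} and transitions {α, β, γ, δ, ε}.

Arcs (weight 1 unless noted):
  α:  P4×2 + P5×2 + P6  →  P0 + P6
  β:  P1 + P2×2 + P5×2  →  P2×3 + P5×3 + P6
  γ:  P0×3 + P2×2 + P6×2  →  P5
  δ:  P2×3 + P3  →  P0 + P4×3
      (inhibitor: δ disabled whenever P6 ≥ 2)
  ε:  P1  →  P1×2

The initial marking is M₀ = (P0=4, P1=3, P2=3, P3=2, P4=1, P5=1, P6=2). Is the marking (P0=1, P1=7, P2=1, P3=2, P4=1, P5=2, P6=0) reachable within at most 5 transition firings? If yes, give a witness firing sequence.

YES — reachable via ⟨γ, ε, ε, ε, ε⟩ (5 firings)

step 1: fire γ:  (P0=4, P1=3, P2=3, P3=2, P4=1, P5=1, P6=2) → (P0=1, P1=3, P2=1, P3=2, P4=1, P5=2, P6=0)
step 2: fire ε:  (P0=1, P1=3, P2=1, P3=2, P4=1, P5=2, P6=0) → (P0=1, P1=4, P2=1, P3=2, P4=1, P5=2, P6=0)
step 3: fire ε:  (P0=1, P1=4, P2=1, P3=2, P4=1, P5=2, P6=0) → (P0=1, P1=5, P2=1, P3=2, P4=1, P5=2, P6=0)
step 4: fire ε:  (P0=1, P1=5, P2=1, P3=2, P4=1, P5=2, P6=0) → (P0=1, P1=6, P2=1, P3=2, P4=1, P5=2, P6=0)
step 5: fire ε:  (P0=1, P1=6, P2=1, P3=2, P4=1, P5=2, P6=0) → (P0=1, P1=7, P2=1, P3=2, P4=1, P5=2, P6=0)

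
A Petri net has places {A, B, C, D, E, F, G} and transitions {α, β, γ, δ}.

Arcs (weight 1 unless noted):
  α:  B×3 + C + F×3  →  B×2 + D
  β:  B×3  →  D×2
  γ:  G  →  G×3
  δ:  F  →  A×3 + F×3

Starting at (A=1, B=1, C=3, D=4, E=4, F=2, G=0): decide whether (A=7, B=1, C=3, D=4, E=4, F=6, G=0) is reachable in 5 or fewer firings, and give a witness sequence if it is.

step 1: fire δ:  (A=1, B=1, C=3, D=4, E=4, F=2, G=0) → (A=4, B=1, C=3, D=4, E=4, F=4, G=0)
step 2: fire δ:  (A=4, B=1, C=3, D=4, E=4, F=4, G=0) → (A=7, B=1, C=3, D=4, E=4, F=6, G=0)

YES — reachable via ⟨δ, δ⟩ (2 firings)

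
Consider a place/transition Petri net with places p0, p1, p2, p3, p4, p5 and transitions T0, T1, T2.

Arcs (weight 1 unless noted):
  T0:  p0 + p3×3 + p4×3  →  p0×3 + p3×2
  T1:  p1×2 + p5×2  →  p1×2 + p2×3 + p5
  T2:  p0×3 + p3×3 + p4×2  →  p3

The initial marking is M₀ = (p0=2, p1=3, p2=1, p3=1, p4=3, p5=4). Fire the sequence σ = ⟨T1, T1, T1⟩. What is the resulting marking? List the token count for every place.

step 1: fire T1:  (p0=2, p1=3, p2=1, p3=1, p4=3, p5=4) → (p0=2, p1=3, p2=4, p3=1, p4=3, p5=3)
step 2: fire T1:  (p0=2, p1=3, p2=4, p3=1, p4=3, p5=3) → (p0=2, p1=3, p2=7, p3=1, p4=3, p5=2)
step 3: fire T1:  (p0=2, p1=3, p2=7, p3=1, p4=3, p5=2) → (p0=2, p1=3, p2=10, p3=1, p4=3, p5=1)

(p0=2, p1=3, p2=10, p3=1, p4=3, p5=1)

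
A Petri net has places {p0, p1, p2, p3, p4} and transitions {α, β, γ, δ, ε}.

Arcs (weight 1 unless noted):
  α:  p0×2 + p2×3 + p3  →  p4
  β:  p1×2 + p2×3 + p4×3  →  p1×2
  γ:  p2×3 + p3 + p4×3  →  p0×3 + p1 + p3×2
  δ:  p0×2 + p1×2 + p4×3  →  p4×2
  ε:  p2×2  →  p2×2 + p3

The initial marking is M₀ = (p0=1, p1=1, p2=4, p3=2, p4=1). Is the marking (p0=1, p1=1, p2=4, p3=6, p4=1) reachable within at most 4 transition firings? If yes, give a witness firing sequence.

step 1: fire ε:  (p0=1, p1=1, p2=4, p3=2, p4=1) → (p0=1, p1=1, p2=4, p3=3, p4=1)
step 2: fire ε:  (p0=1, p1=1, p2=4, p3=3, p4=1) → (p0=1, p1=1, p2=4, p3=4, p4=1)
step 3: fire ε:  (p0=1, p1=1, p2=4, p3=4, p4=1) → (p0=1, p1=1, p2=4, p3=5, p4=1)
step 4: fire ε:  (p0=1, p1=1, p2=4, p3=5, p4=1) → (p0=1, p1=1, p2=4, p3=6, p4=1)

YES — reachable via ⟨ε, ε, ε, ε⟩ (4 firings)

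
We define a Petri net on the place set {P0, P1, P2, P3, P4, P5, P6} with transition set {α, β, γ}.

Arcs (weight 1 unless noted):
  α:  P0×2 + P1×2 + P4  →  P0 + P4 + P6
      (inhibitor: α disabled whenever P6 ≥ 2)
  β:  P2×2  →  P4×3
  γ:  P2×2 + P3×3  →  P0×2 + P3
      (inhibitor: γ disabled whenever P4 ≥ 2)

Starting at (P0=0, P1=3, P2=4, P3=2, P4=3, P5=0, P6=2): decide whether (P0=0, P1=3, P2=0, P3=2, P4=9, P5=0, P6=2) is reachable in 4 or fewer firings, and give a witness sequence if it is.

step 1: fire β:  (P0=0, P1=3, P2=4, P3=2, P4=3, P5=0, P6=2) → (P0=0, P1=3, P2=2, P3=2, P4=6, P5=0, P6=2)
step 2: fire β:  (P0=0, P1=3, P2=2, P3=2, P4=6, P5=0, P6=2) → (P0=0, P1=3, P2=0, P3=2, P4=9, P5=0, P6=2)

YES — reachable via ⟨β, β⟩ (2 firings)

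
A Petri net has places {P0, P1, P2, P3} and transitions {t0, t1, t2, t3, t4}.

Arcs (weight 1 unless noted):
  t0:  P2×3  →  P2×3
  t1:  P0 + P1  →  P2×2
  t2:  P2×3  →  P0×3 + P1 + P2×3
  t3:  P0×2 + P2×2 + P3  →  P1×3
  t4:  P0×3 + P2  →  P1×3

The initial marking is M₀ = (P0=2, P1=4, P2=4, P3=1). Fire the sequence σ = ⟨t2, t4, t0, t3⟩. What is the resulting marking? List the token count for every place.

(P0=0, P1=11, P2=1, P3=0)

step 1: fire t2:  (P0=2, P1=4, P2=4, P3=1) → (P0=5, P1=5, P2=4, P3=1)
step 2: fire t4:  (P0=5, P1=5, P2=4, P3=1) → (P0=2, P1=8, P2=3, P3=1)
step 3: fire t0:  (P0=2, P1=8, P2=3, P3=1) → (P0=2, P1=8, P2=3, P3=1)
step 4: fire t3:  (P0=2, P1=8, P2=3, P3=1) → (P0=0, P1=11, P2=1, P3=0)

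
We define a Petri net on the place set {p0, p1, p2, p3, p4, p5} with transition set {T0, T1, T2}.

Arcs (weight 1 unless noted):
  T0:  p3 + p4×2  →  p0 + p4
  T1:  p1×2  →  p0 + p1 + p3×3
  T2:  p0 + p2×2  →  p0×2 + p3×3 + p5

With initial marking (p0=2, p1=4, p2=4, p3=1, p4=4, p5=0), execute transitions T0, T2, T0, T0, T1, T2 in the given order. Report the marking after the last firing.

step 1: fire T0:  (p0=2, p1=4, p2=4, p3=1, p4=4, p5=0) → (p0=3, p1=4, p2=4, p3=0, p4=3, p5=0)
step 2: fire T2:  (p0=3, p1=4, p2=4, p3=0, p4=3, p5=0) → (p0=4, p1=4, p2=2, p3=3, p4=3, p5=1)
step 3: fire T0:  (p0=4, p1=4, p2=2, p3=3, p4=3, p5=1) → (p0=5, p1=4, p2=2, p3=2, p4=2, p5=1)
step 4: fire T0:  (p0=5, p1=4, p2=2, p3=2, p4=2, p5=1) → (p0=6, p1=4, p2=2, p3=1, p4=1, p5=1)
step 5: fire T1:  (p0=6, p1=4, p2=2, p3=1, p4=1, p5=1) → (p0=7, p1=3, p2=2, p3=4, p4=1, p5=1)
step 6: fire T2:  (p0=7, p1=3, p2=2, p3=4, p4=1, p5=1) → (p0=8, p1=3, p2=0, p3=7, p4=1, p5=2)

(p0=8, p1=3, p2=0, p3=7, p4=1, p5=2)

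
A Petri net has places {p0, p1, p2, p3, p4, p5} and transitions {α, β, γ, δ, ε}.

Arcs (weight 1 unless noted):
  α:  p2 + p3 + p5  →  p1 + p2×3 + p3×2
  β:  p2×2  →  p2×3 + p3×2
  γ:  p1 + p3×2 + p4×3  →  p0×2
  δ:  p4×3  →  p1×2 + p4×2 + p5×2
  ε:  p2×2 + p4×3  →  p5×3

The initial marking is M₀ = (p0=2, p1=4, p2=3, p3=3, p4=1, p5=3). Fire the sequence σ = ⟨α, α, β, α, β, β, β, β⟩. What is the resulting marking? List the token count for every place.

step 1: fire α:  (p0=2, p1=4, p2=3, p3=3, p4=1, p5=3) → (p0=2, p1=5, p2=5, p3=4, p4=1, p5=2)
step 2: fire α:  (p0=2, p1=5, p2=5, p3=4, p4=1, p5=2) → (p0=2, p1=6, p2=7, p3=5, p4=1, p5=1)
step 3: fire β:  (p0=2, p1=6, p2=7, p3=5, p4=1, p5=1) → (p0=2, p1=6, p2=8, p3=7, p4=1, p5=1)
step 4: fire α:  (p0=2, p1=6, p2=8, p3=7, p4=1, p5=1) → (p0=2, p1=7, p2=10, p3=8, p4=1, p5=0)
step 5: fire β:  (p0=2, p1=7, p2=10, p3=8, p4=1, p5=0) → (p0=2, p1=7, p2=11, p3=10, p4=1, p5=0)
step 6: fire β:  (p0=2, p1=7, p2=11, p3=10, p4=1, p5=0) → (p0=2, p1=7, p2=12, p3=12, p4=1, p5=0)
step 7: fire β:  (p0=2, p1=7, p2=12, p3=12, p4=1, p5=0) → (p0=2, p1=7, p2=13, p3=14, p4=1, p5=0)
step 8: fire β:  (p0=2, p1=7, p2=13, p3=14, p4=1, p5=0) → (p0=2, p1=7, p2=14, p3=16, p4=1, p5=0)

(p0=2, p1=7, p2=14, p3=16, p4=1, p5=0)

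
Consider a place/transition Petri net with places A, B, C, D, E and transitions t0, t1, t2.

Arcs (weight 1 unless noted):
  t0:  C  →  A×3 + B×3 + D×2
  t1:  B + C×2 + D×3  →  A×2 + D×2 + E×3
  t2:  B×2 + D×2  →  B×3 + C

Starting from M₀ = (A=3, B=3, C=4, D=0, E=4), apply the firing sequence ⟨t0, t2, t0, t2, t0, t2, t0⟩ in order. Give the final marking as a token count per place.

(A=15, B=18, C=3, D=2, E=4)

step 1: fire t0:  (A=3, B=3, C=4, D=0, E=4) → (A=6, B=6, C=3, D=2, E=4)
step 2: fire t2:  (A=6, B=6, C=3, D=2, E=4) → (A=6, B=7, C=4, D=0, E=4)
step 3: fire t0:  (A=6, B=7, C=4, D=0, E=4) → (A=9, B=10, C=3, D=2, E=4)
step 4: fire t2:  (A=9, B=10, C=3, D=2, E=4) → (A=9, B=11, C=4, D=0, E=4)
step 5: fire t0:  (A=9, B=11, C=4, D=0, E=4) → (A=12, B=14, C=3, D=2, E=4)
step 6: fire t2:  (A=12, B=14, C=3, D=2, E=4) → (A=12, B=15, C=4, D=0, E=4)
step 7: fire t0:  (A=12, B=15, C=4, D=0, E=4) → (A=15, B=18, C=3, D=2, E=4)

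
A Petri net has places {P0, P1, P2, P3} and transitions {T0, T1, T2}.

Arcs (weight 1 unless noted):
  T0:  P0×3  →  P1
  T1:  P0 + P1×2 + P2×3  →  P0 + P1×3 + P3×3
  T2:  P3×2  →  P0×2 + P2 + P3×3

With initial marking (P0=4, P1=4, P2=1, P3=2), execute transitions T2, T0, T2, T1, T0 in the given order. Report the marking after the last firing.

step 1: fire T2:  (P0=4, P1=4, P2=1, P3=2) → (P0=6, P1=4, P2=2, P3=3)
step 2: fire T0:  (P0=6, P1=4, P2=2, P3=3) → (P0=3, P1=5, P2=2, P3=3)
step 3: fire T2:  (P0=3, P1=5, P2=2, P3=3) → (P0=5, P1=5, P2=3, P3=4)
step 4: fire T1:  (P0=5, P1=5, P2=3, P3=4) → (P0=5, P1=6, P2=0, P3=7)
step 5: fire T0:  (P0=5, P1=6, P2=0, P3=7) → (P0=2, P1=7, P2=0, P3=7)

(P0=2, P1=7, P2=0, P3=7)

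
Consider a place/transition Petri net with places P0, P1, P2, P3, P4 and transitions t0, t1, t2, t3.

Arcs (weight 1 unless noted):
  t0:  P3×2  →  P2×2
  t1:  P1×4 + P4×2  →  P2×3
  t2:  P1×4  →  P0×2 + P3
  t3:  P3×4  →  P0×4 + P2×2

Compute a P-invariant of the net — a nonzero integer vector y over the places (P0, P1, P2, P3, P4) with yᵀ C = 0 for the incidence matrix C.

y = (P0:1, P1:1, P2:2, P3:2, P4:1)

Incidence matrix C (rows=places, cols=transitions):
       t0   t1   t2   t3
   P0   0    0    2    4
   P1   0   -4   -4    0
   P2   2    3    0    2
   P3  -2    0    1   -4
   P4   0   -2    0    0

Candidate y = [1, 1, 2, 2, 1]; check y·C column-wise:
  col t0: 1·0 + 1·0 + 2·2 + 2·-2 + 1·0 = 0
  col t1: 1·0 + 1·-4 + 2·3 + 2·0 + 1·-2 = 0
  col t2: 1·2 + 1·-4 + 2·0 + 2·1 + 1·0 = 0
  col t3: 1·4 + 1·0 + 2·2 + 2·-4 + 1·0 = 0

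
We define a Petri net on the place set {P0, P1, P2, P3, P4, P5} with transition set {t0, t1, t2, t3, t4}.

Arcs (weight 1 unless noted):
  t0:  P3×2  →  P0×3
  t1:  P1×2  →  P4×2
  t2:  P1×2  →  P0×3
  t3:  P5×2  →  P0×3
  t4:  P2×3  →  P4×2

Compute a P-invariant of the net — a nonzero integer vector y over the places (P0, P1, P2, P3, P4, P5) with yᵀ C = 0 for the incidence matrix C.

y = (P0:2, P1:3, P2:2, P3:3, P4:3, P5:3)

Incidence matrix C (rows=places, cols=transitions):
       t0   t1   t2   t3   t4
   P0   3    0    3    3    0
   P1   0   -2   -2    0    0
   P2   0    0    0    0   -3
   P3  -2    0    0    0    0
   P4   0    2    0    0    2
   P5   0    0    0   -2    0

Candidate y = [2, 3, 2, 3, 3, 3]; check y·C column-wise:
  col t0: 2·3 + 3·0 + 2·0 + 3·-2 + 3·0 + 3·0 = 0
  col t1: 2·0 + 3·-2 + 2·0 + 3·0 + 3·2 + 3·0 = 0
  col t2: 2·3 + 3·-2 + 2·0 + 3·0 + 3·0 + 3·0 = 0
  col t3: 2·3 + 3·0 + 2·0 + 3·0 + 3·0 + 3·-2 = 0
  col t4: 2·0 + 3·0 + 2·-3 + 3·0 + 3·2 + 3·0 = 0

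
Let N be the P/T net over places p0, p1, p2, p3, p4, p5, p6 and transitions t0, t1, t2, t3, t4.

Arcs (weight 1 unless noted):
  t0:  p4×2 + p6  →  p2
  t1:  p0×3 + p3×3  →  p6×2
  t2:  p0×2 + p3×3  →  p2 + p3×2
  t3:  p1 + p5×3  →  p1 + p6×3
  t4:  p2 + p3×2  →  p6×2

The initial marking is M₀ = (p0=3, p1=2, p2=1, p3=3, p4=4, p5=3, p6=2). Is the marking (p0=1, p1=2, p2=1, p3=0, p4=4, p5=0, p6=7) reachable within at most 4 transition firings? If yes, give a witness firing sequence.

step 1: fire t2:  (p0=3, p1=2, p2=1, p3=3, p4=4, p5=3, p6=2) → (p0=1, p1=2, p2=2, p3=2, p4=4, p5=3, p6=2)
step 2: fire t3:  (p0=1, p1=2, p2=2, p3=2, p4=4, p5=3, p6=2) → (p0=1, p1=2, p2=2, p3=2, p4=4, p5=0, p6=5)
step 3: fire t4:  (p0=1, p1=2, p2=2, p3=2, p4=4, p5=0, p6=5) → (p0=1, p1=2, p2=1, p3=0, p4=4, p5=0, p6=7)

YES — reachable via ⟨t2, t3, t4⟩ (3 firings)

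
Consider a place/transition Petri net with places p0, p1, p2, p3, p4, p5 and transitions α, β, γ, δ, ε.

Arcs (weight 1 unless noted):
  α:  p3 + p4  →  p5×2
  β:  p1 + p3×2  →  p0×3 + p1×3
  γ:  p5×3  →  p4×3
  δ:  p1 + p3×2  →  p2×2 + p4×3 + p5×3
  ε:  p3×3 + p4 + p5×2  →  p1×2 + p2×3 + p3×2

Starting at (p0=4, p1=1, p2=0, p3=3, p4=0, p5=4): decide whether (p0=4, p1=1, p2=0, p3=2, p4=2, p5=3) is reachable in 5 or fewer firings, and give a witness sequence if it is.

YES — reachable via ⟨γ, α⟩ (2 firings)

step 1: fire γ:  (p0=4, p1=1, p2=0, p3=3, p4=0, p5=4) → (p0=4, p1=1, p2=0, p3=3, p4=3, p5=1)
step 2: fire α:  (p0=4, p1=1, p2=0, p3=3, p4=3, p5=1) → (p0=4, p1=1, p2=0, p3=2, p4=2, p5=3)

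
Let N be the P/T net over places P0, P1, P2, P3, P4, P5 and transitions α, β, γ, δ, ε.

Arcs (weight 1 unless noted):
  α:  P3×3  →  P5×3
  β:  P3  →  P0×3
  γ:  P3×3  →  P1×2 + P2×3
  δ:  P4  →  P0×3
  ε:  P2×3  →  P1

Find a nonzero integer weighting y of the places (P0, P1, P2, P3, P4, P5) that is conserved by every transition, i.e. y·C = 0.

Incidence matrix C (rows=places, cols=transitions):
        α    β    γ    δ    ε
   P0   0    3    0    3    0
   P1   0    0    2    0    1
   P2   0    0    3    0   -3
   P3  -3   -1   -3    0    0
   P4   0    0    0   -1    0
   P5   3    0    0    0    0

Candidate y = [1, 3, 1, 3, 3, 3]; check y·C column-wise:
  col α: 1·0 + 3·0 + 1·0 + 3·-3 + 3·0 + 3·3 = 0
  col β: 1·3 + 3·0 + 1·0 + 3·-1 + 3·0 + 3·0 = 0
  col γ: 1·0 + 3·2 + 1·3 + 3·-3 + 3·0 + 3·0 = 0
  col δ: 1·3 + 3·0 + 1·0 + 3·0 + 3·-1 + 3·0 = 0
  col ε: 1·0 + 3·1 + 1·-3 + 3·0 + 3·0 + 3·0 = 0

y = (P0:1, P1:3, P2:1, P3:3, P4:3, P5:3)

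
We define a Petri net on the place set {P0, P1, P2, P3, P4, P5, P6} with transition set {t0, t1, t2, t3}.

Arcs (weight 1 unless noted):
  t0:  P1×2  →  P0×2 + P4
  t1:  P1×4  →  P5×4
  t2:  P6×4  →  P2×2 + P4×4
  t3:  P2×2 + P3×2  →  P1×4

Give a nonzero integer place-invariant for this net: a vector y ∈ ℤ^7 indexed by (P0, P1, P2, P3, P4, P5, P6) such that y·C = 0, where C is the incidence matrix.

y = (P0:1, P1:0, P2:4, P3:-4, P4:-2, P5:0, P6:0)

Incidence matrix C (rows=places, cols=transitions):
       t0   t1   t2   t3
   P0   2    0    0    0
   P1  -2   -4    0    4
   P2   0    0    2   -2
   P3   0    0    0   -2
   P4   1    0    4    0
   P5   0    4    0    0
   P6   0    0   -4    0

Candidate y = [1, 0, 4, -4, -2, 0, 0]; check y·C column-wise:
  col t0: 1·2 + 0·-2 + 4·0 + -4·0 + -2·1 = 0
  col t1: 1·0 + 0·-4 + 4·0 + -4·0 + -2·0 + 0·4 = 0
  col t2: 1·0 + 4·2 + -4·0 + -2·4 + 0·-4 = 0
  col t3: 1·0 + 0·4 + 4·-2 + -4·-2 + -2·0 = 0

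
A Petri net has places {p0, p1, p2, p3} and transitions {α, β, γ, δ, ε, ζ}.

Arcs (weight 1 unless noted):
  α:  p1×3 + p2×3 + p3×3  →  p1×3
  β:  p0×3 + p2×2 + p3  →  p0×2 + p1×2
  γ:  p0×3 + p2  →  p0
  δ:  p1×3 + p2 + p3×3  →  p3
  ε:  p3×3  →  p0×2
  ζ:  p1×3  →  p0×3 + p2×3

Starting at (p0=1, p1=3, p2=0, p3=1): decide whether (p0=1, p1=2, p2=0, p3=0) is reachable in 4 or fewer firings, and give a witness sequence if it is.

YES — reachable via ⟨ζ, β, γ⟩ (3 firings)

step 1: fire ζ:  (p0=1, p1=3, p2=0, p3=1) → (p0=4, p1=0, p2=3, p3=1)
step 2: fire β:  (p0=4, p1=0, p2=3, p3=1) → (p0=3, p1=2, p2=1, p3=0)
step 3: fire γ:  (p0=3, p1=2, p2=1, p3=0) → (p0=1, p1=2, p2=0, p3=0)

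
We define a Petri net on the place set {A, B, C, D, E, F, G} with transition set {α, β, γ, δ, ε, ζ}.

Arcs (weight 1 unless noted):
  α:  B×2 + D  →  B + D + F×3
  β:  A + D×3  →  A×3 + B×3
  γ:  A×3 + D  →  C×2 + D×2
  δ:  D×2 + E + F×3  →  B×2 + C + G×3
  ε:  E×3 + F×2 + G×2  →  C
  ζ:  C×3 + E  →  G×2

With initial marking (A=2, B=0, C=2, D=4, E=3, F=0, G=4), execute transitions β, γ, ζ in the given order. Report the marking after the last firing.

step 1: fire β:  (A=2, B=0, C=2, D=4, E=3, F=0, G=4) → (A=4, B=3, C=2, D=1, E=3, F=0, G=4)
step 2: fire γ:  (A=4, B=3, C=2, D=1, E=3, F=0, G=4) → (A=1, B=3, C=4, D=2, E=3, F=0, G=4)
step 3: fire ζ:  (A=1, B=3, C=4, D=2, E=3, F=0, G=4) → (A=1, B=3, C=1, D=2, E=2, F=0, G=6)

(A=1, B=3, C=1, D=2, E=2, F=0, G=6)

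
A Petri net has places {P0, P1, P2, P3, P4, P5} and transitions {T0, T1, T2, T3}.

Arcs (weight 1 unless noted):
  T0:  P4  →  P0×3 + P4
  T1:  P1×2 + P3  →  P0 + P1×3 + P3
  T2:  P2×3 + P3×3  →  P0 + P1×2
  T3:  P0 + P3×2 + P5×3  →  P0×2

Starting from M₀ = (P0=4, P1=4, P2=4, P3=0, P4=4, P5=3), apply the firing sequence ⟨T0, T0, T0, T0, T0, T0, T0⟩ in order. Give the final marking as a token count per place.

(P0=25, P1=4, P2=4, P3=0, P4=4, P5=3)

step 1: fire T0:  (P0=4, P1=4, P2=4, P3=0, P4=4, P5=3) → (P0=7, P1=4, P2=4, P3=0, P4=4, P5=3)
step 2: fire T0:  (P0=7, P1=4, P2=4, P3=0, P4=4, P5=3) → (P0=10, P1=4, P2=4, P3=0, P4=4, P5=3)
step 3: fire T0:  (P0=10, P1=4, P2=4, P3=0, P4=4, P5=3) → (P0=13, P1=4, P2=4, P3=0, P4=4, P5=3)
step 4: fire T0:  (P0=13, P1=4, P2=4, P3=0, P4=4, P5=3) → (P0=16, P1=4, P2=4, P3=0, P4=4, P5=3)
step 5: fire T0:  (P0=16, P1=4, P2=4, P3=0, P4=4, P5=3) → (P0=19, P1=4, P2=4, P3=0, P4=4, P5=3)
step 6: fire T0:  (P0=19, P1=4, P2=4, P3=0, P4=4, P5=3) → (P0=22, P1=4, P2=4, P3=0, P4=4, P5=3)
step 7: fire T0:  (P0=22, P1=4, P2=4, P3=0, P4=4, P5=3) → (P0=25, P1=4, P2=4, P3=0, P4=4, P5=3)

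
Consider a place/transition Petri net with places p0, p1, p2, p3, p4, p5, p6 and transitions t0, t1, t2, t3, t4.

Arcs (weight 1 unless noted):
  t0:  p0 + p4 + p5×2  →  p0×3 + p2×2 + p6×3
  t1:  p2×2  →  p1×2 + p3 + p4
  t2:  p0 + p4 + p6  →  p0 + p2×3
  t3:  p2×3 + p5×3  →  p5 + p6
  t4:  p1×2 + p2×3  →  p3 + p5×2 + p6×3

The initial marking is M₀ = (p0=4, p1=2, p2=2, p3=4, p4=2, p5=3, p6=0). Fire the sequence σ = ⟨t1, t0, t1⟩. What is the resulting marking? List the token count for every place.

step 1: fire t1:  (p0=4, p1=2, p2=2, p3=4, p4=2, p5=3, p6=0) → (p0=4, p1=4, p2=0, p3=5, p4=3, p5=3, p6=0)
step 2: fire t0:  (p0=4, p1=4, p2=0, p3=5, p4=3, p5=3, p6=0) → (p0=6, p1=4, p2=2, p3=5, p4=2, p5=1, p6=3)
step 3: fire t1:  (p0=6, p1=4, p2=2, p3=5, p4=2, p5=1, p6=3) → (p0=6, p1=6, p2=0, p3=6, p4=3, p5=1, p6=3)

(p0=6, p1=6, p2=0, p3=6, p4=3, p5=1, p6=3)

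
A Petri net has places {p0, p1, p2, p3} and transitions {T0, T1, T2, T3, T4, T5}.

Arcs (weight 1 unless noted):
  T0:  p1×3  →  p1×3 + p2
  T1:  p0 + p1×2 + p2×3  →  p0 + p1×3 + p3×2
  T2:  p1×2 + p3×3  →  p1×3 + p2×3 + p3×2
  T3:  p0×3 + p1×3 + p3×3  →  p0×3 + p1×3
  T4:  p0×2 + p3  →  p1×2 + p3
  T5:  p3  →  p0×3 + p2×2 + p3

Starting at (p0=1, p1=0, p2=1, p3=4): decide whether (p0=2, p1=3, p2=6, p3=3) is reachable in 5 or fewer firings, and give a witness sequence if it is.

YES — reachable via ⟨T5, T4, T2⟩ (3 firings)

step 1: fire T5:  (p0=1, p1=0, p2=1, p3=4) → (p0=4, p1=0, p2=3, p3=4)
step 2: fire T4:  (p0=4, p1=0, p2=3, p3=4) → (p0=2, p1=2, p2=3, p3=4)
step 3: fire T2:  (p0=2, p1=2, p2=3, p3=4) → (p0=2, p1=3, p2=6, p3=3)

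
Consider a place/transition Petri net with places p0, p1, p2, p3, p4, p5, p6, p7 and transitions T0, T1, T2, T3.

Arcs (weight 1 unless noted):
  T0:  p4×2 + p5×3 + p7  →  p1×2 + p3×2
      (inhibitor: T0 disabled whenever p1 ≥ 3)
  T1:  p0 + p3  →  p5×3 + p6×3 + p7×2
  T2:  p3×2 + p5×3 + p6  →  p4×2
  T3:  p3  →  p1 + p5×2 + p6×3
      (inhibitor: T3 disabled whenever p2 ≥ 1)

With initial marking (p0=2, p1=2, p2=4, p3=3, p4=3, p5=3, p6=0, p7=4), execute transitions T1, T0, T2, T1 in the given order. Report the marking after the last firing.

(p0=0, p1=4, p2=4, p3=1, p4=3, p5=3, p6=5, p7=7)

step 1: fire T1:  (p0=2, p1=2, p2=4, p3=3, p4=3, p5=3, p6=0, p7=4) → (p0=1, p1=2, p2=4, p3=2, p4=3, p5=6, p6=3, p7=6)
step 2: fire T0:  (p0=1, p1=2, p2=4, p3=2, p4=3, p5=6, p6=3, p7=6) → (p0=1, p1=4, p2=4, p3=4, p4=1, p5=3, p6=3, p7=5)
step 3: fire T2:  (p0=1, p1=4, p2=4, p3=4, p4=1, p5=3, p6=3, p7=5) → (p0=1, p1=4, p2=4, p3=2, p4=3, p5=0, p6=2, p7=5)
step 4: fire T1:  (p0=1, p1=4, p2=4, p3=2, p4=3, p5=0, p6=2, p7=5) → (p0=0, p1=4, p2=4, p3=1, p4=3, p5=3, p6=5, p7=7)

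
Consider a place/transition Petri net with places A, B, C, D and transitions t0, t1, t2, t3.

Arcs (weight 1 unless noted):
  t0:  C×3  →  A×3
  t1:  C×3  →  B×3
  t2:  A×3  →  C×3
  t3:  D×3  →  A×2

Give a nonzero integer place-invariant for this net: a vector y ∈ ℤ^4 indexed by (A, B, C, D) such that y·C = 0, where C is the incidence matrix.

Incidence matrix C (rows=places, cols=transitions):
       t0   t1   t2   t3
    A   3    0   -3    2
    B   0    3    0    0
    C  -3   -3    3    0
    D   0    0    0   -3

Candidate y = [3, 3, 3, 2]; check y·C column-wise:
  col t0: 3·3 + 3·0 + 3·-3 + 2·0 = 0
  col t1: 3·0 + 3·3 + 3·-3 + 2·0 = 0
  col t2: 3·-3 + 3·0 + 3·3 + 2·0 = 0
  col t3: 3·2 + 3·0 + 3·0 + 2·-3 = 0

y = (A:3, B:3, C:3, D:2)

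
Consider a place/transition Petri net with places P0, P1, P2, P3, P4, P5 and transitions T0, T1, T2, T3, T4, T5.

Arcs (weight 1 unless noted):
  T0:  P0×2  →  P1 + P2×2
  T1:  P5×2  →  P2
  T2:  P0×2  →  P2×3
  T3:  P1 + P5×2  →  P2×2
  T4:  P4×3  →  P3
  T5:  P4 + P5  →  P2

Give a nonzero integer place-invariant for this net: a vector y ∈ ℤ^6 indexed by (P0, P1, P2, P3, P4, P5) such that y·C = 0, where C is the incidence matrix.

Incidence matrix C (rows=places, cols=transitions):
       T0   T1   T2   T3   T4   T5
   P0  -2    0   -2    0    0    0
   P1   1    0    0   -1    0    0
   P2   2    1    3    2    0    1
   P3   0    0    0    0    1    0
   P4   0    0    0    0   -3   -1
   P5   0   -2    0   -2    0   -1

Candidate y = [3, 2, 2, 3, 1, 1]; check y·C column-wise:
  col T0: 3·-2 + 2·1 + 2·2 + 3·0 + 1·0 + 1·0 = 0
  col T1: 3·0 + 2·0 + 2·1 + 3·0 + 1·0 + 1·-2 = 0
  col T2: 3·-2 + 2·0 + 2·3 + 3·0 + 1·0 + 1·0 = 0
  col T3: 3·0 + 2·-1 + 2·2 + 3·0 + 1·0 + 1·-2 = 0
  col T4: 3·0 + 2·0 + 2·0 + 3·1 + 1·-3 + 1·0 = 0
  col T5: 3·0 + 2·0 + 2·1 + 3·0 + 1·-1 + 1·-1 = 0

y = (P0:3, P1:2, P2:2, P3:3, P4:1, P5:1)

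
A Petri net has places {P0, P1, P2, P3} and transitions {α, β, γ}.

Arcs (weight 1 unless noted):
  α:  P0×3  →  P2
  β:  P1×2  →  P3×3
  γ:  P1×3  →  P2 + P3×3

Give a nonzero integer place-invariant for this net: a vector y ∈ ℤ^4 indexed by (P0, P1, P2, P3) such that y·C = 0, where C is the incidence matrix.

Incidence matrix C (rows=places, cols=transitions):
        α    β    γ
   P0  -3    0    0
   P1   0   -2   -3
   P2   1    0    1
   P3   0    3    3

Candidate y = [1, 3, 3, 2]; check y·C column-wise:
  col α: 1·-3 + 3·0 + 3·1 + 2·0 = 0
  col β: 1·0 + 3·-2 + 3·0 + 2·3 = 0
  col γ: 1·0 + 3·-3 + 3·1 + 2·3 = 0

y = (P0:1, P1:3, P2:3, P3:2)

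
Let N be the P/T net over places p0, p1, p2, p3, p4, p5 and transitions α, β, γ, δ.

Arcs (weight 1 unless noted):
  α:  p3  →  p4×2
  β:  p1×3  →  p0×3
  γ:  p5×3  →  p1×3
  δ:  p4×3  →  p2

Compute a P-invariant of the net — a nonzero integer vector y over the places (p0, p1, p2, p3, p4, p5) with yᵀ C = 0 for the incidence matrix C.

Incidence matrix C (rows=places, cols=transitions):
        α    β    γ    δ
   p0   0    3    0    0
   p1   0   -3    3    0
   p2   0    0    0    1
   p3  -1    0    0    0
   p4   2    0    0   -3
   p5   0    0   -3    0

Candidate y = [0, 0, 3, 2, 1, 0]; check y·C column-wise:
  col α: 3·0 + 2·-1 + 1·2 = 0
  col β: 0·3 + 0·-3 + 3·0 + 2·0 + 1·0 = 0
  col γ: 0·3 + 3·0 + 2·0 + 1·0 + 0·-3 = 0
  col δ: 3·1 + 2·0 + 1·-3 = 0

y = (p0:0, p1:0, p2:3, p3:2, p4:1, p5:0)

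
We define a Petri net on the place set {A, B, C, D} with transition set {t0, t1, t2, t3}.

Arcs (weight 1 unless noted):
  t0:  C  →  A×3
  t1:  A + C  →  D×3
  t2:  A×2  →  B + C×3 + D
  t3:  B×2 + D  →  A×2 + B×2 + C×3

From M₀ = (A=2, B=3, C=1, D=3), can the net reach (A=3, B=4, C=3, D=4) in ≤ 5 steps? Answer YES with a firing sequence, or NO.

step 1: fire t0:  (A=2, B=3, C=1, D=3) → (A=5, B=3, C=0, D=3)
step 2: fire t2:  (A=5, B=3, C=0, D=3) → (A=3, B=4, C=3, D=4)

YES — reachable via ⟨t0, t2⟩ (2 firings)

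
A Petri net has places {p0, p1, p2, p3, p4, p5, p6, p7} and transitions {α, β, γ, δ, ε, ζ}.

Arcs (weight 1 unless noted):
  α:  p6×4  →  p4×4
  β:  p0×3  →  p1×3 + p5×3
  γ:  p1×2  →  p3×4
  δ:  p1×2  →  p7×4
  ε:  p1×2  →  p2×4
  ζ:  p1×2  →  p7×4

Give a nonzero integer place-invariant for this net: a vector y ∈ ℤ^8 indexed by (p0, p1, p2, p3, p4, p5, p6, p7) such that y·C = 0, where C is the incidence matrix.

y = (p0:1, p1:0, p2:0, p3:0, p4:0, p5:1, p6:0, p7:0)

Incidence matrix C (rows=places, cols=transitions):
        α    β    γ    δ    ε    ζ
   p0   0   -3    0    0    0    0
   p1   0    3   -2   -2   -2   -2
   p2   0    0    0    0    4    0
   p3   0    0    4    0    0    0
   p4   4    0    0    0    0    0
   p5   0    3    0    0    0    0
   p6  -4    0    0    0    0    0
   p7   0    0    0    4    0    4

Candidate y = [1, 0, 0, 0, 0, 1, 0, 0]; check y·C column-wise:
  col α: 1·0 + 0·4 + 1·0 + 0·-4 = 0
  col β: 1·-3 + 0·3 + 1·3 = 0
  col γ: 1·0 + 0·-2 + 0·4 + 1·0 = 0
  col δ: 1·0 + 0·-2 + 1·0 + 0·4 = 0
  col ε: 1·0 + 0·-2 + 0·4 + 1·0 = 0
  col ζ: 1·0 + 0·-2 + 1·0 + 0·4 = 0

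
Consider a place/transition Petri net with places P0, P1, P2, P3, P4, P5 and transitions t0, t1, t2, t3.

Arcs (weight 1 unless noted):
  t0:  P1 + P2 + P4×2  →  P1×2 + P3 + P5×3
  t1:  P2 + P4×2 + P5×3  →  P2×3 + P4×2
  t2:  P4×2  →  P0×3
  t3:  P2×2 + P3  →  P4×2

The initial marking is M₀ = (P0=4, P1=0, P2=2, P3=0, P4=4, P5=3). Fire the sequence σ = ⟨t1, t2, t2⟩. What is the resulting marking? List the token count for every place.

step 1: fire t1:  (P0=4, P1=0, P2=2, P3=0, P4=4, P5=3) → (P0=4, P1=0, P2=4, P3=0, P4=4, P5=0)
step 2: fire t2:  (P0=4, P1=0, P2=4, P3=0, P4=4, P5=0) → (P0=7, P1=0, P2=4, P3=0, P4=2, P5=0)
step 3: fire t2:  (P0=7, P1=0, P2=4, P3=0, P4=2, P5=0) → (P0=10, P1=0, P2=4, P3=0, P4=0, P5=0)

(P0=10, P1=0, P2=4, P3=0, P4=0, P5=0)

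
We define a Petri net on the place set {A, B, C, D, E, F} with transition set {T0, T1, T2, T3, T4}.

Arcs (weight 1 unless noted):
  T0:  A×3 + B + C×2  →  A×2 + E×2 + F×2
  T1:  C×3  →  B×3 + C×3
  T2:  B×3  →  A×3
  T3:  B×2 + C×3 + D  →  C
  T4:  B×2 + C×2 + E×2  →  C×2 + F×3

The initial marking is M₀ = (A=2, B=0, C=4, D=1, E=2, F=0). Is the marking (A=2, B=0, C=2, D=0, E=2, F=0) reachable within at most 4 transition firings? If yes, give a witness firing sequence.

NO — not reachable within 4 firings

depth 0: 1 marking
depth 1: 2 markings reached so far
depth 2: 6 markings reached so far
depth 3: 10 markings reached so far
depth 4: 19 markings reached so far
target is not among the 19 markings reachable within 4 steps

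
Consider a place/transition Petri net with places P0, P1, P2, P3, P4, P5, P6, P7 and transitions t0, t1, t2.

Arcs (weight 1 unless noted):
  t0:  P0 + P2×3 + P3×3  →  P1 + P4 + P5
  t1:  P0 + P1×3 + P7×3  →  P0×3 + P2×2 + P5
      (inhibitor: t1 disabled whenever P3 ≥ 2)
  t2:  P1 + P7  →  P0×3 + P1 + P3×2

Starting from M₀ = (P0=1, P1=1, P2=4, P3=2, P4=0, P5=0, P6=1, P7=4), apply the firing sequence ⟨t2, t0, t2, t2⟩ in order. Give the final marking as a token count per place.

(P0=9, P1=2, P2=1, P3=5, P4=1, P5=1, P6=1, P7=1)

step 1: fire t2:  (P0=1, P1=1, P2=4, P3=2, P4=0, P5=0, P6=1, P7=4) → (P0=4, P1=1, P2=4, P3=4, P4=0, P5=0, P6=1, P7=3)
step 2: fire t0:  (P0=4, P1=1, P2=4, P3=4, P4=0, P5=0, P6=1, P7=3) → (P0=3, P1=2, P2=1, P3=1, P4=1, P5=1, P6=1, P7=3)
step 3: fire t2:  (P0=3, P1=2, P2=1, P3=1, P4=1, P5=1, P6=1, P7=3) → (P0=6, P1=2, P2=1, P3=3, P4=1, P5=1, P6=1, P7=2)
step 4: fire t2:  (P0=6, P1=2, P2=1, P3=3, P4=1, P5=1, P6=1, P7=2) → (P0=9, P1=2, P2=1, P3=5, P4=1, P5=1, P6=1, P7=1)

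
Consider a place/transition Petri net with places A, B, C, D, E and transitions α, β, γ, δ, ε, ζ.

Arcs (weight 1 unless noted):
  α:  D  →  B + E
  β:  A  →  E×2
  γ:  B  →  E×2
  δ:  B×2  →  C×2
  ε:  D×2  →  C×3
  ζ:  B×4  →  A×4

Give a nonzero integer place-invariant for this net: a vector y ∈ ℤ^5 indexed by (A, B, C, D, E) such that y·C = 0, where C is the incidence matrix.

Incidence matrix C (rows=places, cols=transitions):
        α    β    γ    δ    ε    ζ
    A   0   -1    0    0    0    4
    B   1    0   -1   -2    0   -4
    C   0    0    0    2    3    0
    D  -1    0    0    0   -2    0
    E   1    2    2    0    0    0

Candidate y = [2, 2, 2, 3, 1]; check y·C column-wise:
  col α: 2·0 + 2·1 + 2·0 + 3·-1 + 1·1 = 0
  col β: 2·-1 + 2·0 + 2·0 + 3·0 + 1·2 = 0
  col γ: 2·0 + 2·-1 + 2·0 + 3·0 + 1·2 = 0
  col δ: 2·0 + 2·-2 + 2·2 + 3·0 + 1·0 = 0
  col ε: 2·0 + 2·0 + 2·3 + 3·-2 + 1·0 = 0
  col ζ: 2·4 + 2·-4 + 2·0 + 3·0 + 1·0 = 0

y = (A:2, B:2, C:2, D:3, E:1)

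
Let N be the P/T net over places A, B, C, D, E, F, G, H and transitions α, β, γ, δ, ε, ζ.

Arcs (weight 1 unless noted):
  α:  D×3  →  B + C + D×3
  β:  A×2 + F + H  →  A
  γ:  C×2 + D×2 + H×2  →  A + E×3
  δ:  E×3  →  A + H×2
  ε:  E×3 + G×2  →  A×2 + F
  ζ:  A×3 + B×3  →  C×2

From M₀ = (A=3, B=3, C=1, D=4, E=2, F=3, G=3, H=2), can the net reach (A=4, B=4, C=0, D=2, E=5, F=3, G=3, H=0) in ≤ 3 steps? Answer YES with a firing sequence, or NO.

YES — reachable via ⟨α, γ⟩ (2 firings)

step 1: fire α:  (A=3, B=3, C=1, D=4, E=2, F=3, G=3, H=2) → (A=3, B=4, C=2, D=4, E=2, F=3, G=3, H=2)
step 2: fire γ:  (A=3, B=4, C=2, D=4, E=2, F=3, G=3, H=2) → (A=4, B=4, C=0, D=2, E=5, F=3, G=3, H=0)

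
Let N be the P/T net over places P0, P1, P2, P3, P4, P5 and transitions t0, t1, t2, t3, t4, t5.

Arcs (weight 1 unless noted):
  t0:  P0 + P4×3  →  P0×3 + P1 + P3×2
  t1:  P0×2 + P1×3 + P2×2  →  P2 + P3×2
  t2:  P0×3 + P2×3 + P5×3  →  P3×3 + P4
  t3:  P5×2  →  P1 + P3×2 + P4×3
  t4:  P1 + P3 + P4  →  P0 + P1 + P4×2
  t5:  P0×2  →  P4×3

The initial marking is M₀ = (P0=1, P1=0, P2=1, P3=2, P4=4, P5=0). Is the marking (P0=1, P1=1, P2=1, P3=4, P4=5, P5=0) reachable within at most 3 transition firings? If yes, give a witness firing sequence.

NO — not reachable within 3 firings

depth 0: 1 marking
depth 1: 2 markings reached so far
depth 2: 4 markings reached so far
depth 3: 7 markings reached so far
target is not among the 7 markings reachable within 3 steps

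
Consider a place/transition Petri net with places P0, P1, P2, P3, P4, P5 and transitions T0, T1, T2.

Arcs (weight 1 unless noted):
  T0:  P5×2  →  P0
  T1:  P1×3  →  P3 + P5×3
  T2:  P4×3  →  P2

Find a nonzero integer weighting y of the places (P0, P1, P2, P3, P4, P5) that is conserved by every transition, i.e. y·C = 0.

Incidence matrix C (rows=places, cols=transitions):
       T0   T1   T2
   P0   1    0    0
   P1   0   -3    0
   P2   0    0    1
   P3   0    1    0
   P4   0    0   -3
   P5  -2    3    0

Candidate y = [0, 1, 0, 3, 0, 0]; check y·C column-wise:
  col T0: 0·1 + 1·0 + 3·0 + 0·-2 = 0
  col T1: 1·-3 + 3·1 + 0·3 = 0
  col T2: 1·0 + 0·1 + 3·0 + 0·-3 = 0

y = (P0:0, P1:1, P2:0, P3:3, P4:0, P5:0)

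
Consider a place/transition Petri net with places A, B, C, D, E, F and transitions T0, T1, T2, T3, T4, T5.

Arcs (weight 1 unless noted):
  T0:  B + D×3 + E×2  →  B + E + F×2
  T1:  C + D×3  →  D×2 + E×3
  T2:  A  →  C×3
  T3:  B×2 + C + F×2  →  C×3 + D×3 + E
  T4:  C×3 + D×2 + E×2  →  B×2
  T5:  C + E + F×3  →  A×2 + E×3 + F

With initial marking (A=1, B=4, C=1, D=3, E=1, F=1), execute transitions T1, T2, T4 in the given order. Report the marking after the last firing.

(A=0, B=6, C=0, D=0, E=2, F=1)

step 1: fire T1:  (A=1, B=4, C=1, D=3, E=1, F=1) → (A=1, B=4, C=0, D=2, E=4, F=1)
step 2: fire T2:  (A=1, B=4, C=0, D=2, E=4, F=1) → (A=0, B=4, C=3, D=2, E=4, F=1)
step 3: fire T4:  (A=0, B=4, C=3, D=2, E=4, F=1) → (A=0, B=6, C=0, D=0, E=2, F=1)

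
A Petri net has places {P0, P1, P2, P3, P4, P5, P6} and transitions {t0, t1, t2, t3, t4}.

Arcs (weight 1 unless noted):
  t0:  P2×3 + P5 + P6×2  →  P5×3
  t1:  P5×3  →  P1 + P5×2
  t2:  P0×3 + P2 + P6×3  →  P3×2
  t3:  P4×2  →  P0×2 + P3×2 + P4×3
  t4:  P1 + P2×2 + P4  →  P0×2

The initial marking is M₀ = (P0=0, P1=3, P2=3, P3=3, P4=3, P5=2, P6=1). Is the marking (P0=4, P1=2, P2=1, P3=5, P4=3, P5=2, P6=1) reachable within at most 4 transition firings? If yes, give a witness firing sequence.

YES — reachable via ⟨t3, t4⟩ (2 firings)

step 1: fire t3:  (P0=0, P1=3, P2=3, P3=3, P4=3, P5=2, P6=1) → (P0=2, P1=3, P2=3, P3=5, P4=4, P5=2, P6=1)
step 2: fire t4:  (P0=2, P1=3, P2=3, P3=5, P4=4, P5=2, P6=1) → (P0=4, P1=2, P2=1, P3=5, P4=3, P5=2, P6=1)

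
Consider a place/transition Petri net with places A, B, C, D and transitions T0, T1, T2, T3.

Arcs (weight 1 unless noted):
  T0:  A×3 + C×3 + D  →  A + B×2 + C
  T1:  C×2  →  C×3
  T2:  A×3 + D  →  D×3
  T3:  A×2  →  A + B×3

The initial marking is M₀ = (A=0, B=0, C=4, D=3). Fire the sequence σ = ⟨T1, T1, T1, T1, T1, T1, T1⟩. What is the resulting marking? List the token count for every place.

step 1: fire T1:  (A=0, B=0, C=4, D=3) → (A=0, B=0, C=5, D=3)
step 2: fire T1:  (A=0, B=0, C=5, D=3) → (A=0, B=0, C=6, D=3)
step 3: fire T1:  (A=0, B=0, C=6, D=3) → (A=0, B=0, C=7, D=3)
step 4: fire T1:  (A=0, B=0, C=7, D=3) → (A=0, B=0, C=8, D=3)
step 5: fire T1:  (A=0, B=0, C=8, D=3) → (A=0, B=0, C=9, D=3)
step 6: fire T1:  (A=0, B=0, C=9, D=3) → (A=0, B=0, C=10, D=3)
step 7: fire T1:  (A=0, B=0, C=10, D=3) → (A=0, B=0, C=11, D=3)

(A=0, B=0, C=11, D=3)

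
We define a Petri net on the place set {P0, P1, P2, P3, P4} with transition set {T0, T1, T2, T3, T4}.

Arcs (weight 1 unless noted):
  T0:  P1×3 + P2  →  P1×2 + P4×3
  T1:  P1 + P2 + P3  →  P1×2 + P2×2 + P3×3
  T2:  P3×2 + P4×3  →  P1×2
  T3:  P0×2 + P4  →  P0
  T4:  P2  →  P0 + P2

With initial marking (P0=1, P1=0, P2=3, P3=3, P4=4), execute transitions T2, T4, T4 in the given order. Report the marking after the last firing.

(P0=3, P1=2, P2=3, P3=1, P4=1)

step 1: fire T2:  (P0=1, P1=0, P2=3, P3=3, P4=4) → (P0=1, P1=2, P2=3, P3=1, P4=1)
step 2: fire T4:  (P0=1, P1=2, P2=3, P3=1, P4=1) → (P0=2, P1=2, P2=3, P3=1, P4=1)
step 3: fire T4:  (P0=2, P1=2, P2=3, P3=1, P4=1) → (P0=3, P1=2, P2=3, P3=1, P4=1)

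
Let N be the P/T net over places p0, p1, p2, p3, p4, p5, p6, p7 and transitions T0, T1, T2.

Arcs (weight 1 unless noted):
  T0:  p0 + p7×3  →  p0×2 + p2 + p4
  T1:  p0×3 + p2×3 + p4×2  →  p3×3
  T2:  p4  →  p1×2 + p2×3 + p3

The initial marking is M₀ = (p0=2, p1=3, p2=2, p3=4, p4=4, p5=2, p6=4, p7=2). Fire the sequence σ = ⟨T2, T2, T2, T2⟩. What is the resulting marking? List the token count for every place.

step 1: fire T2:  (p0=2, p1=3, p2=2, p3=4, p4=4, p5=2, p6=4, p7=2) → (p0=2, p1=5, p2=5, p3=5, p4=3, p5=2, p6=4, p7=2)
step 2: fire T2:  (p0=2, p1=5, p2=5, p3=5, p4=3, p5=2, p6=4, p7=2) → (p0=2, p1=7, p2=8, p3=6, p4=2, p5=2, p6=4, p7=2)
step 3: fire T2:  (p0=2, p1=7, p2=8, p3=6, p4=2, p5=2, p6=4, p7=2) → (p0=2, p1=9, p2=11, p3=7, p4=1, p5=2, p6=4, p7=2)
step 4: fire T2:  (p0=2, p1=9, p2=11, p3=7, p4=1, p5=2, p6=4, p7=2) → (p0=2, p1=11, p2=14, p3=8, p4=0, p5=2, p6=4, p7=2)

(p0=2, p1=11, p2=14, p3=8, p4=0, p5=2, p6=4, p7=2)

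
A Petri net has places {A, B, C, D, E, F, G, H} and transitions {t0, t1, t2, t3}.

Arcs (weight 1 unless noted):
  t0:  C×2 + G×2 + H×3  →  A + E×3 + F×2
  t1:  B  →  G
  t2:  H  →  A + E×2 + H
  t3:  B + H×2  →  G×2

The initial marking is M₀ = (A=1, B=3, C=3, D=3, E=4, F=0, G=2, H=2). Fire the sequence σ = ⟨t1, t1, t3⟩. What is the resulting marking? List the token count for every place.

(A=1, B=0, C=3, D=3, E=4, F=0, G=6, H=0)

step 1: fire t1:  (A=1, B=3, C=3, D=3, E=4, F=0, G=2, H=2) → (A=1, B=2, C=3, D=3, E=4, F=0, G=3, H=2)
step 2: fire t1:  (A=1, B=2, C=3, D=3, E=4, F=0, G=3, H=2) → (A=1, B=1, C=3, D=3, E=4, F=0, G=4, H=2)
step 3: fire t3:  (A=1, B=1, C=3, D=3, E=4, F=0, G=4, H=2) → (A=1, B=0, C=3, D=3, E=4, F=0, G=6, H=0)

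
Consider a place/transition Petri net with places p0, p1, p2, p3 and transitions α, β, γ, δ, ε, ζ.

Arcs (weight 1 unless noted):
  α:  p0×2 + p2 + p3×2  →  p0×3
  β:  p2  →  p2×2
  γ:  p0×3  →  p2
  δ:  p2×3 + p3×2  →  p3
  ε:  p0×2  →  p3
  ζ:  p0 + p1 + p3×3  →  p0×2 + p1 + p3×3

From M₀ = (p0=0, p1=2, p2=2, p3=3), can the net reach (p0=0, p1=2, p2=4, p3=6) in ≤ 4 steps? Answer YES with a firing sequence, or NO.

NO — not reachable within 4 firings

depth 0: 1 marking
depth 1: 2 markings reached so far
depth 2: 4 markings reached so far
depth 3: 6 markings reached so far
depth 4: 8 markings reached so far
target is not among the 8 markings reachable within 4 steps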